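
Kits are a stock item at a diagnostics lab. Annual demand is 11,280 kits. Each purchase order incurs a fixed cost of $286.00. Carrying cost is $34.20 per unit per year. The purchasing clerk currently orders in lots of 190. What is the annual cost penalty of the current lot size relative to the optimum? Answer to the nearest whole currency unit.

EOQ = √(2DS/H) = √(2 × 11,280 × 286 / 34.2) ≈ 434.35.
Cost at Q* = (D/Q*)S + (Q*/2)H = √(2DSH) ≈ $14,854.76.
Cost at Q = 190: (11,280/190)×286 + (190/2)×34.2 = $16,979.37 + $3,249.00 = $20,228.37.
Excess = $20,228.37 − $14,854.76 = $5,373.61.

Extra cost ≈ $5,374 per year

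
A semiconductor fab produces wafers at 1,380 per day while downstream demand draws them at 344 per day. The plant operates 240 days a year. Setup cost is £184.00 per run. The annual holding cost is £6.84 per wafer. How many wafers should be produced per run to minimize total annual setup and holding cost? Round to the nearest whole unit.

Annual demand D = 344 × 240 = 82,560.
Production build-up factor (1 − d/p) = 1 − 344/1,380 = 0.7507.
Q* = √(2DS / (H(1 − d/p))) = √(2 × 82,560 × 184 / (6.84 × 0.7507)).
= √(30,382,080 / 5.135) ≈ 2432.430.

Q* ≈ 2,432 wafers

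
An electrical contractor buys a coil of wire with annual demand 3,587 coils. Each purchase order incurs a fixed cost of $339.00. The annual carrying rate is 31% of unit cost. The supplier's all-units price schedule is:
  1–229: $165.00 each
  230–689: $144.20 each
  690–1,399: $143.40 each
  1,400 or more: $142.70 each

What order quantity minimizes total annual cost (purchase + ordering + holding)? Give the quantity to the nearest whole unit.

Q* ≈ 233 coils

Holding cost per unit per year at price C is H = 0.31·C.
For each price level, check whether its EOQ is feasible; otherwise the best quantity at that price is the breakpoint.
EOQ at $165.00 = 218.1 (feasible in tier 1): TC = 3,587×$165.00 + (3,587/218.1)×339 + (218.1/2)×0.31×$165.00 = $603,008.30.
EOQ at $144.20 = 233.2 (feasible in tier 2): TC = 3,587×$144.20 + (3,587/233.2)×339 + (233.2/2)×0.31×$144.20 = $527,672.03.
EOQ at $143.40 = 233.9 < 690, so use break Q=690: TC = 3,587×$143.40 + (3,587/690.0)×339 + (690.0/2)×0.31×$143.40 = $531,474.74.
EOQ at $142.70 = 234.5 < 1400, so use break Q=1400: TC = 3,587×$142.70 + (3,587/1400.0)×339 + (1400.0/2)×0.31×$142.70 = $543,699.37.
Lowest total cost is $527,672.03 at Q = 233.2.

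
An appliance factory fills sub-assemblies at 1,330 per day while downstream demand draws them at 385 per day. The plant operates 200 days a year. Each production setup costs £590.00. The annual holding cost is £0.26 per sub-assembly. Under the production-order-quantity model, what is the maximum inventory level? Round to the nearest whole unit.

I_max ≈ 15,758 sub-assemblies

Annual demand D = 385 × 200 = 77,000.
Production build-up factor (1 − d/p) = 1 − 385/1,330 = 0.7105.
Q* = √(2DS / (H(1 − d/p))) = √(2 × 77,000 × 590 / (0.26 × 0.7105)).
= √(90,860,000 / 0.1847) ≈ 22177.348.
Maximum inventory = Q*(1 − d/p) = 22177.348 × 0.7105 ≈ 15757.589.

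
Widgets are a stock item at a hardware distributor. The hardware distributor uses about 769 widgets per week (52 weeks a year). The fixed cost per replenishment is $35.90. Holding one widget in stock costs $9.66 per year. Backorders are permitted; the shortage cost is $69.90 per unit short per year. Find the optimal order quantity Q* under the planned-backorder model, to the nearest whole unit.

Annual demand D = 769 × 52 = 39,988.
With planned backorders, Q* = √(2DS/H) · √((H+B)/B).
√(2DS/H) = √(2 × 39,988 × 35.9 / 9.66) = 545.178.
√((H+B)/B) = √((9.66+69.9)/69.9) = 1.0669.
Q* ≈ 581.631.

Q* ≈ 582 widgets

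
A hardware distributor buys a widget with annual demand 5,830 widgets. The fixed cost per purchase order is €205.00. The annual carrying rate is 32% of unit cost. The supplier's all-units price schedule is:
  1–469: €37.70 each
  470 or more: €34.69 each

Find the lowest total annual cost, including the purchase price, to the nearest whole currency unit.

Holding cost per unit per year at price C is H = 0.32·C.
Evaluate total cost at each tier's feasible EOQ or, if the EOQ is below the tier, at the tier's minimum quantity.
EOQ at €37.70 = 445.1 (feasible in tier 1): TC = 5,830×€37.70 + (5,830/445.1)×205 + (445.1/2)×0.32×€37.70 = €225,160.97.
EOQ at €34.69 = 464.0 < 470, so use break Q=470: TC = 5,830×€34.69 + (5,830/470.0)×205 + (470.0/2)×0.32×€34.69 = €207,394.26.
Lowest total cost among the candidates is at Q = 470.0.

TC* ≈ €207,394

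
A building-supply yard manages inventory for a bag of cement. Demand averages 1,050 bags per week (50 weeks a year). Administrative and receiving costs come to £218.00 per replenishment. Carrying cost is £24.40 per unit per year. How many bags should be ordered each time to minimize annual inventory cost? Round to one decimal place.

Annual demand D = 1,050 × 50 = 52,500.
EOQ = √(2DS / H) = √(2 × 52,500 × 218 / 24.4).
= √(22,890,000 / 24.4) = √938,114.7541 ≈ 968.563.

Q* ≈ 968.6 bags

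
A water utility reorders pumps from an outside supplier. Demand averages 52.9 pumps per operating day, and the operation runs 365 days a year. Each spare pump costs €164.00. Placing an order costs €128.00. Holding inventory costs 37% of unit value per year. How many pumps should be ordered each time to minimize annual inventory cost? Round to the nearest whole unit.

Q* ≈ 285 pumps

Annual demand D = 52.9 × 365 = 19,308.5.
Holding cost H = 0.37 × €164.00 = €60.6800 per unit per year.
EOQ = √(2DS / H) = √(2 × 19,308.5 × 128 / 60.68).
= √(4,942,976 / 60.68) = √81,459.7231 ≈ 285.411.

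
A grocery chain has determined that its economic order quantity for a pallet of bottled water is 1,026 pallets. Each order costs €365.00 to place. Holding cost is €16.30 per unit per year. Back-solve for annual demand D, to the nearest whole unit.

D ≈ 23,505 pallets per year

The basic EOQ model gives Q* = √(2DS/H); rearrange for the unknown.
From Q* = √(2DS/H): D = Q*²H / (2S) = 1,026² × 16.3 / (2 × 365) = 23504.957.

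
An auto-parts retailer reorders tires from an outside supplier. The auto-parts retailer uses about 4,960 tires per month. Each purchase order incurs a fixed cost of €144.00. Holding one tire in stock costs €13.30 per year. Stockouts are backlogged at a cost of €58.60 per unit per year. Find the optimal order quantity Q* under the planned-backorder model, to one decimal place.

Annual demand D = 4,960 × 12 = 59,520.
With planned backorders, Q* = √(2DS/H) · √((H+B)/B).
√(2DS/H) = √(2 × 59,520 × 144 / 13.3) = 1135.277.
√((H+B)/B) = √((13.3+58.6)/58.6) = 1.1077.
Q* ≈ 1257.528.

Q* ≈ 1,257.5 tires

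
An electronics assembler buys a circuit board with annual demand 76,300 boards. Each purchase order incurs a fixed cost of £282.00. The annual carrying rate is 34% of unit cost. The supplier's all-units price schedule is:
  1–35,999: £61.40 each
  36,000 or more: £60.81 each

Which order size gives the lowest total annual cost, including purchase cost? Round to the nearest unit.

Holding cost per unit per year at price C is H = 0.34·C.
For each price level, check whether its EOQ is feasible; otherwise the best quantity at that price is the breakpoint.
EOQ at £61.40 = 1435.7 (feasible in tier 1): TC = 76,300×£61.40 + (76,300/1435.7)×282 + (1435.7/2)×0.34×£61.40 = £4,714,792.67.
EOQ at £60.81 = 1442.7 < 36000, so use break Q=36000: TC = 76,300×£60.81 + (76,300/36000.0)×282 + (36000.0/2)×0.34×£60.81 = £5,012,557.88.
Lowest total cost is £4,714,792.67 at Q = 1435.7.

Q* ≈ 1,436 boards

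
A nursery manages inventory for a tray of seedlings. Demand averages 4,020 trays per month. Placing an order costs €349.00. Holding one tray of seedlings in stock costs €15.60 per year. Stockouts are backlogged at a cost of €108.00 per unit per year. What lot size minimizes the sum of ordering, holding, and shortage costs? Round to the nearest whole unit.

Q* ≈ 1,572 trays

Annual demand D = 4,020 × 12 = 48,240.
With planned backorders, Q* = √(2DS/H) · √((H+B)/B).
√(2DS/H) = √(2 × 48,240 × 349 / 15.6) = 1469.160.
√((H+B)/B) = √((15.6+108)/108) = 1.0698.
Q* ≈ 1571.688.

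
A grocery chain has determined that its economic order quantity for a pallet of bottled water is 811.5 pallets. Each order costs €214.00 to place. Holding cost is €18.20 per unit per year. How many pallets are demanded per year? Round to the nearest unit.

Squaring Q* = √(2DS/H) gives Q*² = 2DS/H.
From Q* = √(2DS/H): D = Q*²H / (2S) = 811.5² × 18.2 / (2 × 214) = 28003.007.

D ≈ 28,003 pallets per year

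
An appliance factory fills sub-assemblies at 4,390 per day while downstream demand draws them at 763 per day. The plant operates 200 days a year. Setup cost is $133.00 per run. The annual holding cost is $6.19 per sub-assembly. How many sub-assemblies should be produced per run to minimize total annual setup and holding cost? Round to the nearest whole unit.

Q* ≈ 2,817 sub-assemblies

Annual demand D = 763 × 200 = 152,600.
Production build-up factor (1 − d/p) = 1 − 763/4,390 = 0.8262.
Q* = √(2DS / (H(1 − d/p))) = √(2 × 152,600 × 133 / (6.19 × 0.8262)).
= √(40,591,600 / 5.1142) ≈ 2817.288.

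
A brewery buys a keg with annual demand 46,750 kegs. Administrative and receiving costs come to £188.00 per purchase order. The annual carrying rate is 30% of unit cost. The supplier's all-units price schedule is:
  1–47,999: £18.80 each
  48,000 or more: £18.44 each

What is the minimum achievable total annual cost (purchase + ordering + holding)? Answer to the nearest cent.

TC* ≈ £888,856.90

Holding cost per unit per year at price C is H = 0.30·C.
Evaluate total cost at each tier's feasible EOQ or, if the EOQ is below the tier, at the tier's minimum quantity.
EOQ at £18.80 = 1765.4 (feasible in tier 1): TC = 46,750×£18.80 + (46,750/1765.4)×188 + (1765.4/2)×0.30×£18.80 = £888,856.90.
EOQ at £18.44 = 1782.6 < 48000, so use break Q=48000: TC = 46,750×£18.44 + (46,750/48000.0)×188 + (48000.0/2)×0.30×£18.44 = £995,021.10.
Lowest total cost among the candidates is at Q = 1765.4.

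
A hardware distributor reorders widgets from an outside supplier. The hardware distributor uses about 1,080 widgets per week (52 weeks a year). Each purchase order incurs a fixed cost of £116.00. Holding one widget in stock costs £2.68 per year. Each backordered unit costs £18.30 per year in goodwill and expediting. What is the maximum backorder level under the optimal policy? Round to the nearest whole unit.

S* ≈ 302 widgets

Annual demand D = 1,080 × 52 = 56,160.
With planned backorders, Q* = √(2DS/H) · √((H+B)/B).
√(2DS/H) = √(2 × 56,160 × 116 / 2.68) = 2204.906.
√((H+B)/B) = √((2.68+18.3)/18.3) = 1.0707.
Q* ≈ 2360.844.
S* = Q* · H/(H+B) = 2360.844 × 2.68/20.98 ≈ 301.576.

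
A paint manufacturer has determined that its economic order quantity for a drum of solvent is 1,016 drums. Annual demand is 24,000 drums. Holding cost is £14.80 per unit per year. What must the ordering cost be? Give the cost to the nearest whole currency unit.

The basic EOQ model gives Q* = √(2DS/H); rearrange for the unknown.
From Q* = √(2DS/H): S = Q*²H / (2D) = 1,016² × 14.8 / (2 × 24,000) = 318.2789.

S ≈ £318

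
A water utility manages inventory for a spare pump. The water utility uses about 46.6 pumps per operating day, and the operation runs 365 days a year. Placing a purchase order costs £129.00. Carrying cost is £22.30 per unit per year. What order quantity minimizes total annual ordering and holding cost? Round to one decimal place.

Q* ≈ 443.6 pumps

Annual demand D = 46.6 × 365 = 17,009.
EOQ = √(2DS / H) = √(2 × 17,009 × 129 / 22.3).
= √(4,388,322 / 22.3) = √196,785.7399 ≈ 443.605.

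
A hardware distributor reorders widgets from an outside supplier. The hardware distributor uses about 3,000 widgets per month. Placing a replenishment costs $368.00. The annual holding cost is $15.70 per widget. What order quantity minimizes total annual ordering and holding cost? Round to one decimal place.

Annual demand D = 3,000 × 12 = 36,000.
EOQ = √(2DS / H) = √(2 × 36,000 × 368 / 15.7).
= √(26,496,000 / 15.7) = √1,687,643.3121 ≈ 1299.093.

Q* ≈ 1,299.1 widgets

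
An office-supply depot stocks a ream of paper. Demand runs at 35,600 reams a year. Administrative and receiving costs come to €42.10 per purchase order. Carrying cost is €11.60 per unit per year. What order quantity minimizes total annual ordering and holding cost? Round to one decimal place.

Q* ≈ 508.3 reams

EOQ = √(2DS / H) = √(2 × 35,600 × 42.1 / 11.6).
= √(2,997,520 / 11.6) = √258,406.8966 ≈ 508.337.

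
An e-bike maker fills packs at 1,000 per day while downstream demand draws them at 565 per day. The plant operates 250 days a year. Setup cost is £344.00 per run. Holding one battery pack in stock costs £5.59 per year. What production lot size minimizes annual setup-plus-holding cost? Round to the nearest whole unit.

Q* ≈ 6,322 packs

Annual demand D = 565 × 250 = 141,250.
Production build-up factor (1 − d/p) = 1 − 565/1,000 = 0.4350.
Q* = √(2DS / (H(1 − d/p))) = √(2 × 141,250 × 344 / (5.59 × 0.4350)).
= √(97,180,000 / 2.4317) ≈ 6321.759.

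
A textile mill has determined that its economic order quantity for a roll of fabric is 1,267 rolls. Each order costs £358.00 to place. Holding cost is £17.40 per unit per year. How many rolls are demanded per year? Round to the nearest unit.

D ≈ 39,011 rolls per year

Invert the EOQ relation Q*² = 2DS/H.
From Q* = √(2DS/H): D = Q*²H / (2S) = 1,267² × 17.4 / (2 × 358) = 39011.213.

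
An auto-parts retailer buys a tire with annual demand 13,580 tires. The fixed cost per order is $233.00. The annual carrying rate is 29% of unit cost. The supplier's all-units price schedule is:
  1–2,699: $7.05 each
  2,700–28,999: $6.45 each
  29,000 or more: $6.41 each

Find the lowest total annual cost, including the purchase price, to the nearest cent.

Holding cost per unit per year at price C is H = 0.29·C.
For each price level, check whether its EOQ is feasible; otherwise the best quantity at that price is the breakpoint.
EOQ at $7.05 = 1759.3 (feasible in tier 1): TC = 13,580×$7.05 + (13,580/1759.3)×233 + (1759.3/2)×0.29×$7.05 = $99,335.97.
EOQ at $6.45 = 1839.3 < 2700, so use break Q=2700: TC = 13,580×$6.45 + (13,580/2700.0)×233 + (2700.0/2)×0.29×$6.45 = $91,288.08.
EOQ at $6.41 = 1845.1 < 29000, so use break Q=29000: TC = 13,580×$6.41 + (13,580/29000.0)×233 + (29000.0/2)×0.29×$6.41 = $114,110.96.
Lowest total cost among the candidates is at Q = 2700.0.

TC* ≈ $91,288.08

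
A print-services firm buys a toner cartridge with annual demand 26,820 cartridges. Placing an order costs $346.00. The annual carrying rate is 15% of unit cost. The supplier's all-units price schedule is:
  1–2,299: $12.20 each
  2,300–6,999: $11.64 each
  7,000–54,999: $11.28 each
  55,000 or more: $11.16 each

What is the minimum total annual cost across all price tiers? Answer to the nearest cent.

TC* ≈ $309,777.27

Holding cost per unit per year at price C is H = 0.15·C.
Candidates are each tier's EOQ (if it falls in that tier) and each price-break quantity.
Tier 1 ($12.20): EOQ = 3184.6 exceeds tier's upper bound 2299, so this tier is dominated.
EOQ at $11.64 = 3260.3 (feasible in tier 2): TC = 26,820×$11.64 + (26,820/3260.3)×346 + (3260.3/2)×0.15×$11.64 = $317,877.32.
EOQ at $11.28 = 3311.9 < 7000, so use break Q=7000: TC = 26,820×$11.28 + (26,820/7000.0)×346 + (7000.0/2)×0.15×$11.28 = $309,777.27.
EOQ at $11.16 = 3329.7 < 55000, so use break Q=55000: TC = 26,820×$11.16 + (26,820/55000.0)×346 + (55000.0/2)×0.15×$11.16 = $345,514.92.
Lowest total cost among the candidates is at Q = 7000.0.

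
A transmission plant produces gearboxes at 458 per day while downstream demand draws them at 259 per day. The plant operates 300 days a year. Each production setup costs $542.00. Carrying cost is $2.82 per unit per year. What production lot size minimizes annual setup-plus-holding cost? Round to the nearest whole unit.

Annual demand D = 259 × 300 = 77,700.
Production build-up factor (1 − d/p) = 1 − 259/458 = 0.4345.
Q* = √(2DS / (H(1 − d/p))) = √(2 × 77,700 × 542 / (2.82 × 0.4345)).
= √(84,226,800 / 1.2253) ≈ 8290.998.

Q* ≈ 8,291 gearboxes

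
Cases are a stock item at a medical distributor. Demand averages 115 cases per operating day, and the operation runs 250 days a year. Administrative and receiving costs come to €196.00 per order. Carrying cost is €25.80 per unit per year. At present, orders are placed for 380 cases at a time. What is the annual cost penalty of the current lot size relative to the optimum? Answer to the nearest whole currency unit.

Annual demand D = 115 × 250 = 28,750.
EOQ = √(2DS/H) = √(2 × 28,750 × 196 / 25.8) ≈ 660.92.
Cost at Q* = (D/Q*)S + (Q*/2)H = √(2DSH) ≈ €17,051.86.
Cost at Q = 380: (28,750/380)×196 + (380/2)×25.8 = €14,828.95 + €4,902.00 = €19,730.95.
Excess = €19,730.95 − €17,051.86 = €2,679.09.

Extra cost ≈ €2,679 per year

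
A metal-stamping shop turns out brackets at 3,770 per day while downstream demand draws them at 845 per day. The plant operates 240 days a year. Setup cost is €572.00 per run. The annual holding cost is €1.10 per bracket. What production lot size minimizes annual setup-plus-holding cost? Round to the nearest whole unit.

Q* ≈ 16,488 brackets

Annual demand D = 845 × 240 = 202,800.
Production build-up factor (1 − d/p) = 1 − 845/3,770 = 0.7759.
Q* = √(2DS / (H(1 − d/p))) = √(2 × 202,800 × 572 / (1.1 × 0.7759)).
= √(232,003,200 / 0.8534) ≈ 16487.636.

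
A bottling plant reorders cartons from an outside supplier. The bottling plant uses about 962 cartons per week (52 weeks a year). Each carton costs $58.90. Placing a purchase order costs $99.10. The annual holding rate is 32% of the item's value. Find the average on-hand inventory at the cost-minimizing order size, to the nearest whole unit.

Average inventory ≈ 363 cartons

Annual demand D = 962 × 52 = 50,024.
Holding cost H = 0.32 × $58.90 = $18.8480 per unit per year.
EOQ = √(2DS/H) = √(2 × 50,024 × 99.1 / 18.848) ≈ 725.28.
Average inventory = Q*/2 ≈ 725.28 / 2 = 362.642.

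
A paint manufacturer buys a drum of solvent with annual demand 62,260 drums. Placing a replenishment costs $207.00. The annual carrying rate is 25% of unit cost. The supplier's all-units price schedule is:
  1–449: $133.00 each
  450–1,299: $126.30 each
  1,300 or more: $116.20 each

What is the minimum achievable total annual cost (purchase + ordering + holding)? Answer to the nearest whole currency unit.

Holding cost per unit per year at price C is H = 0.25·C.
For each price level, check whether its EOQ is feasible; otherwise the best quantity at that price is the breakpoint.
Tier 1 ($133.00): EOQ = 880.5 exceeds tier's upper bound 449, so this tier is dominated.
EOQ at $126.30 = 903.5 (feasible in tier 2): TC = 62,260×$126.30 + (62,260/903.5)×207 + (903.5/2)×0.25×$126.30 = $7,891,966.33.
EOQ at $116.20 = 942.0 < 1300, so use break Q=1300: TC = 62,260×$116.20 + (62,260/1300.0)×207 + (1300.0/2)×0.25×$116.20 = $7,263,408.21.
Lowest total cost among the candidates is at Q = 1300.0.

TC* ≈ $7,263,408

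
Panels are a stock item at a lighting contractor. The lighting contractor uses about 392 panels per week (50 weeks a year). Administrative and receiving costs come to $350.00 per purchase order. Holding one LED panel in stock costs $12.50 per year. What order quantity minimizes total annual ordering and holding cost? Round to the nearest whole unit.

Annual demand D = 392 × 50 = 19,600.
EOQ = √(2DS / H) = √(2 × 19,600 × 350 / 12.5).
= √(13,720,000 / 12.5) = √1,097,600 ≈ 1047.664.

Q* ≈ 1,048 panels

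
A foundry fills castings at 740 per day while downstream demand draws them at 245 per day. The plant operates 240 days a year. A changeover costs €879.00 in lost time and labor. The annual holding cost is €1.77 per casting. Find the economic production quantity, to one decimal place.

Annual demand D = 245 × 240 = 58,800.
Production build-up factor (1 − d/p) = 1 − 245/740 = 0.6689.
Q* = √(2DS / (H(1 − d/p))) = √(2 × 58,800 × 879 / (1.77 × 0.6689)).
= √(103,370,400 / 1.184) ≈ 9343.826.

Q* ≈ 9,343.8 castings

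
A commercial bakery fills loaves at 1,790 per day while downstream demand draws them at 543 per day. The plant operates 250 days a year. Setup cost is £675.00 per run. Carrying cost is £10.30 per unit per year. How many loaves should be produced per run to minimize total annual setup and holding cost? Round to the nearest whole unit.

Q* ≈ 5,054 loaves

Annual demand D = 543 × 250 = 135,750.
Production build-up factor (1 − d/p) = 1 − 543/1,790 = 0.6966.
Q* = √(2DS / (H(1 − d/p))) = √(2 × 135,750 × 675 / (10.3 × 0.6966)).
= √(183,262,500 / 7.1755) ≈ 5053.724.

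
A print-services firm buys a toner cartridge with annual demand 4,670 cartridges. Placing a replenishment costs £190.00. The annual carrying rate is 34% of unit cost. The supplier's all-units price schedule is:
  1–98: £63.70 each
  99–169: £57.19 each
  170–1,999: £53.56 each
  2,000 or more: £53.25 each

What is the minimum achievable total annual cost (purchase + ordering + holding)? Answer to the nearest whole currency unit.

TC* ≈ £255,810

Holding cost per unit per year at price C is H = 0.34·C.
Evaluate total cost at each tier's feasible EOQ or, if the EOQ is below the tier, at the tier's minimum quantity.
Tier 1 (£63.70): EOQ = 286.2 exceeds tier's upper bound 98, so this tier is dominated.
Tier 2 (£57.19): EOQ = 302.1 exceeds tier's upper bound 169, so this tier is dominated.
EOQ at £53.56 = 312.2 (feasible in tier 3): TC = 4,670×£53.56 + (4,670/312.2)×190 + (312.2/2)×0.34×£53.56 = £255,809.93.
EOQ at £53.25 = 313.1 < 2000, so use break Q=2000: TC = 4,670×£53.25 + (4,670/2000.0)×190 + (2000.0/2)×0.34×£53.25 = £267,226.15.
Lowest total cost among the candidates is at Q = 312.2.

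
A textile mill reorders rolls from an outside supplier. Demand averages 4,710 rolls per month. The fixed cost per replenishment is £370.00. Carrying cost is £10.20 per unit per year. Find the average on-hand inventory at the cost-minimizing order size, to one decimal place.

Average inventory ≈ 1,012.5 rolls

Annual demand D = 4,710 × 12 = 56,520.
Q* = √(2DS/H) = √(2 × 56,520 × 370 / 10.2) ≈ 2024.96.
Average inventory = Q*/2 ≈ 2024.96 / 2 = 1012.481.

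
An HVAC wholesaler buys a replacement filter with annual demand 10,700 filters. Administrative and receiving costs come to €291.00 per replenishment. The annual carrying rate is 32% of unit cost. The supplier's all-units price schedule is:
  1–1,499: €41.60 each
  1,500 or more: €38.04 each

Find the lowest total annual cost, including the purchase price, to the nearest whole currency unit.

Holding cost per unit per year at price C is H = 0.32·C.
Candidates are each tier's EOQ (if it falls in that tier) and each price-break quantity.
EOQ at €41.60 = 684.0 (feasible in tier 1): TC = 10,700×€41.60 + (10,700/684.0)×291 + (684.0/2)×0.32×€41.60 = €454,224.90.
EOQ at €38.04 = 715.3 < 1500, so use break Q=1500: TC = 10,700×€38.04 + (10,700/1500.0)×291 + (1500.0/2)×0.32×€38.04 = €418,233.40.
Lowest total cost among the candidates is at Q = 1500.0.

TC* ≈ €418,233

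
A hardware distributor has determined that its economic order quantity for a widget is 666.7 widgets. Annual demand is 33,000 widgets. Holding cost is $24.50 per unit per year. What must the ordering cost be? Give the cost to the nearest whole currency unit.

Squaring Q* = √(2DS/H) gives Q*² = 2DS/H.
From Q* = √(2DS/H): S = Q*²H / (2D) = 666.7² × 24.5 / (2 × 33,000) = 164.9997.

S ≈ $165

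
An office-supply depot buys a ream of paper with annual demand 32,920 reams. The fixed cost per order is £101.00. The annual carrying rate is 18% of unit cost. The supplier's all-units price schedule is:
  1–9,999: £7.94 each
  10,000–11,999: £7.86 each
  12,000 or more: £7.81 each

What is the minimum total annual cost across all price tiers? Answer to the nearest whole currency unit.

Holding cost per unit per year at price C is H = 0.18·C.
Evaluate total cost at each tier's feasible EOQ or, if the EOQ is below the tier, at the tier's minimum quantity.
EOQ at £7.94 = 2157.0 (feasible in tier 1): TC = 32,920×£7.94 + (32,920/2157.0)×101 + (2157.0/2)×0.18×£7.94 = £264,467.65.
EOQ at £7.86 = 2168.0 < 10000, so use break Q=10000: TC = 32,920×£7.86 + (32,920/10000.0)×101 + (10000.0/2)×0.18×£7.86 = £266,157.69.
EOQ at £7.81 = 2174.9 < 12000, so use break Q=12000: TC = 32,920×£7.81 + (32,920/12000.0)×101 + (12000.0/2)×0.18×£7.81 = £265,817.08.
Lowest total cost among the candidates is at Q = 2157.0.

TC* ≈ £264,468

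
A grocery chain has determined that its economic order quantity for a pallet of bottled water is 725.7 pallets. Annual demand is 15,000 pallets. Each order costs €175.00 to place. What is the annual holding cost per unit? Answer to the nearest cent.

H ≈ €9.97

Squaring Q* = √(2DS/H) gives Q*² = 2DS/H.
From Q* = √(2DS/H): H = 2DS / Q*² = 2 × 15,000 × 175 / 725.7² = 9.9688.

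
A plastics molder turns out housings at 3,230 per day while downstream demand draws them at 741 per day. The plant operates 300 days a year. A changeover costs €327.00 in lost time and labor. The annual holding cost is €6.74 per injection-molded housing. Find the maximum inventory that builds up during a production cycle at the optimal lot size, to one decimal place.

I_max ≈ 4,077.0 housings

Annual demand D = 741 × 300 = 222,300.
Production build-up factor (1 − d/p) = 1 − 741/3,230 = 0.7706.
Q* = √(2DS / (H(1 − d/p))) = √(2 × 222,300 × 327 / (6.74 × 0.7706)).
= √(145,384,200 / 5.1938) ≈ 5290.753.
Maximum inventory = Q*(1 − d/p) = 5290.753 × 0.7706 ≈ 4076.992.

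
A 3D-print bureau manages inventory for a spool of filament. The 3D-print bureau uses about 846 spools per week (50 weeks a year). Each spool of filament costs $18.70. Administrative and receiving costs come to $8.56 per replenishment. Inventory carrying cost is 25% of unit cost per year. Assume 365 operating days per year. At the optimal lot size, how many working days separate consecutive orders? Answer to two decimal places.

Annual demand D = 846 × 50 = 42,300.
Holding cost H = 0.25 × $18.70 = $4.6750 per unit per year.
The optimal lot size = √(2DS/H) = √(2 × 42,300 × 8.56 / 4.675) ≈ 393.58.
Cycle time = Q*/D × 365 = 393.58 / 42,300 × 365 ≈ 3.396 days.

T ≈ 3.40 days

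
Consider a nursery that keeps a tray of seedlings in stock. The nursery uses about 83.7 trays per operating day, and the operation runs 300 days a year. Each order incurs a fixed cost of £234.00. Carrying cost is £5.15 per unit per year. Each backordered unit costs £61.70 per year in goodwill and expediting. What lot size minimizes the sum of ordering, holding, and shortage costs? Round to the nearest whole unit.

Q* ≈ 1,572 trays

Annual demand D = 83.7 × 300 = 25,110.
With planned backorders, Q* = √(2DS/H) · √((H+B)/B).
√(2DS/H) = √(2 × 25,110 × 234 / 5.15) = 1510.576.
√((H+B)/B) = √((5.15+61.7)/61.7) = 1.0409.
Q* ≈ 1572.356.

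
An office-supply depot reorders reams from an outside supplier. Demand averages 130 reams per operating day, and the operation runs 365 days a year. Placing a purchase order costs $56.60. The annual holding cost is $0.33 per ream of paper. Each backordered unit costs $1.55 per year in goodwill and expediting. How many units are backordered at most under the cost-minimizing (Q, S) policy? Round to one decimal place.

S* ≈ 779.9 reams

Annual demand D = 130 × 365 = 47,450.
With planned backorders, Q* = √(2DS/H) · √((H+B)/B).
√(2DS/H) = √(2 × 47,450 × 56.6 / 0.33) = 4034.450.
√((H+B)/B) = √((0.33+1.55)/1.55) = 1.1013.
Q* ≈ 4443.216.
S* = Q* · H/(H+B) = 4443.216 × 0.33/1.88 ≈ 779.926.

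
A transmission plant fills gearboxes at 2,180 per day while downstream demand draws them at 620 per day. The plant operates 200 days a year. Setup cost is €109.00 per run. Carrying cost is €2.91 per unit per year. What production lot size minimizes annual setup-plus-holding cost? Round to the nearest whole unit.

Q* ≈ 3,603 gearboxes

Annual demand D = 620 × 200 = 124,000.
Production build-up factor (1 − d/p) = 1 − 620/2,180 = 0.7156.
Q* = √(2DS / (H(1 − d/p))) = √(2 × 124,000 × 109 / (2.91 × 0.7156)).
= √(27,032,000 / 2.0824) ≈ 3602.953.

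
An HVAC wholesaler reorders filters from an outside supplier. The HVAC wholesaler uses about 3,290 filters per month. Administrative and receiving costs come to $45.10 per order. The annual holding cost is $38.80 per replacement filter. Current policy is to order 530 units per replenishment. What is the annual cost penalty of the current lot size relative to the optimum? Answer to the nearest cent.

Extra cost ≈ $1,886.93 per year

Annual demand D = 3,290 × 12 = 39,480.
EOQ = √(2DS/H) = √(2 × 39,480 × 45.1 / 38.8) ≈ 302.95.
Cost at Q* = (D/Q*)S + (Q*/2)H = √(2DSH) ≈ $11,754.60.
Cost at Q = 530: (39,480/530)×45.1 + (530/2)×38.8 = $3,359.52 + $10,282.00 = $13,641.52.
Excess = $13,641.52 − $11,754.60 = $1,886.93.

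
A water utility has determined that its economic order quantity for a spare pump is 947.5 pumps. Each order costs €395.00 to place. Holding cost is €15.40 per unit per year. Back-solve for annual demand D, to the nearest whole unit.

D ≈ 17,501 pumps per year

Squaring Q* = √(2DS/H) gives Q*² = 2DS/H.
From Q* = √(2DS/H): D = Q*²H / (2S) = 947.5² × 15.4 / (2 × 395) = 17500.565.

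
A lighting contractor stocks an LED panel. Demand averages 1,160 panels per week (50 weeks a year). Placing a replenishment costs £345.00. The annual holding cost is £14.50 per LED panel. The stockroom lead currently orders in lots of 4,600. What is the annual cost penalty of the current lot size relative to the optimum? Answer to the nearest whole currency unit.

Annual demand D = 1,160 × 50 = 58,000.
EOQ = √(2DS/H) = √(2 × 58,000 × 345 / 14.5) ≈ 1661.32.
Cost at Q* = (D/Q*)S + (Q*/2)H = √(2DSH) ≈ £24,089.21.
Cost at Q = 4,600: (58,000/4,600)×345 + (4,600/2)×14.5 = £4,350.00 + £33,350.00 = £37,700.00.
Excess = £37,700.00 − £24,089.21 = £13,610.79.

Extra cost ≈ £13,611 per year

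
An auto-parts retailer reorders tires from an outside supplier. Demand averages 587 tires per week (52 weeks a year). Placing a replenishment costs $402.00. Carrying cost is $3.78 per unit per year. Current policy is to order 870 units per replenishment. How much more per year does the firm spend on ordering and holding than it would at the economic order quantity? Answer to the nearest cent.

Extra cost ≈ $6,116.98 per year

Annual demand D = 587 × 52 = 30,524.
EOQ = √(2DS/H) = √(2 × 30,524 × 402 / 3.78) ≈ 2548.02.
Cost at Q* = (D/Q*)S + (Q*/2)H = √(2DSH) ≈ $9,631.52.
Cost at Q = 870: (30,524/870)×402 + (870/2)×3.78 = $14,104.19 + $1,644.30 = $15,748.49.
Excess = $15,748.49 − $9,631.52 = $6,116.98.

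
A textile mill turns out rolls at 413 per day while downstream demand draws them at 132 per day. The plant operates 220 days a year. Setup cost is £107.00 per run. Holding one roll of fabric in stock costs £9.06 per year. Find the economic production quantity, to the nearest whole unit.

Annual demand D = 132 × 220 = 29,040.
Production build-up factor (1 − d/p) = 1 − 132/413 = 0.6804.
Q* = √(2DS / (H(1 − d/p))) = √(2 × 29,040 × 107 / (9.06 × 0.6804)).
= √(6,214,560 / 6.1643) ≈ 1004.068.

Q* ≈ 1,004 rolls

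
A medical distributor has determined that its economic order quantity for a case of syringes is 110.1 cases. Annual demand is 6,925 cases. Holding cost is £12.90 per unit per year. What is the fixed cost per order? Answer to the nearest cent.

S ≈ £11.29

The basic EOQ model gives Q* = √(2DS/H); rearrange for the unknown.
From Q* = √(2DS/H): S = Q*²H / (2D) = 110.1² × 12.9 / (2 × 6,925) = 11.2905.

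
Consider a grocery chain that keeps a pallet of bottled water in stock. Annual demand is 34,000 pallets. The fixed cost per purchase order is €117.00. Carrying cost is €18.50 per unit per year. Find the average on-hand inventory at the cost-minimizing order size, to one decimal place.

Average inventory ≈ 327.9 pallets

EOQ = √(2DS/H) = √(2 × 34,000 × 117 / 18.5) ≈ 655.79.
Average inventory = Q*/2 ≈ 655.79 / 2 = 327.893.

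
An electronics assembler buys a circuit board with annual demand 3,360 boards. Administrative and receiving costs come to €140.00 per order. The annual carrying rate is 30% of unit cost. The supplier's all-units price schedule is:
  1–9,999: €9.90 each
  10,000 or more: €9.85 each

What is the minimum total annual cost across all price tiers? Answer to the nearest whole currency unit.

TC* ≈ €34,936

Holding cost per unit per year at price C is H = 0.30·C.
Evaluate total cost at each tier's feasible EOQ or, if the EOQ is below the tier, at the tier's minimum quantity.
EOQ at €9.90 = 562.8 (feasible in tier 1): TC = 3,360×€9.90 + (3,360/562.8)×140 + (562.8/2)×0.30×€9.90 = €34,935.58.
EOQ at €9.85 = 564.2 < 10000, so use break Q=10000: TC = 3,360×€9.85 + (3,360/10000.0)×140 + (10000.0/2)×0.30×€9.85 = €47,918.04.
Lowest total cost among the candidates is at Q = 562.8.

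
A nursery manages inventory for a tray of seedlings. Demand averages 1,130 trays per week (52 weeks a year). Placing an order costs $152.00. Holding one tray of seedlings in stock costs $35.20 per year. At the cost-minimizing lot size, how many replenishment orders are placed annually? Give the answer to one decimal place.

N ≈ 82.5 orders per year

Annual demand D = 1,130 × 52 = 58,760.
Q* = √(2DS/H) = √(2 × 58,760 × 152 / 35.2) ≈ 712.37.
Orders per year = D / Q* = 58,760 / 712.37 ≈ 82.485.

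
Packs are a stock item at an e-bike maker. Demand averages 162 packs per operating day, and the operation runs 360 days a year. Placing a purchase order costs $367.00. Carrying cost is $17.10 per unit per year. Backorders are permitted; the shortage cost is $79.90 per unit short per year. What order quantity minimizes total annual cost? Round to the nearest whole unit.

Q* ≈ 1,743 packs

Annual demand D = 162 × 360 = 58,320.
With planned backorders, Q* = √(2DS/H) · √((H+B)/B).
√(2DS/H) = √(2 × 58,320 × 367 / 17.1) = 1582.190.
√((H+B)/B) = √((17.1+79.9)/79.9) = 1.1018.
Q* ≈ 1743.296.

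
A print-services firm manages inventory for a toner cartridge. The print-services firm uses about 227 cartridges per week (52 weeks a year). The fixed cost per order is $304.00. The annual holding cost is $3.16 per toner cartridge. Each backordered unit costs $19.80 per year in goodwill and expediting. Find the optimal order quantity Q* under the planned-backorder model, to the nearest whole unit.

Q* ≈ 1,623 cartridges

Annual demand D = 227 × 52 = 11,804.
With planned backorders, Q* = √(2DS/H) · √((H+B)/B).
√(2DS/H) = √(2 × 11,804 × 304 / 3.16) = 1507.033.
√((H+B)/B) = √((3.16+19.8)/19.8) = 1.0768.
Q* ≈ 1622.842.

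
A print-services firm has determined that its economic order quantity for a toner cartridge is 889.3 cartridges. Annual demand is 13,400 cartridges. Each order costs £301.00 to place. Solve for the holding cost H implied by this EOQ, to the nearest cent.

H ≈ £10.20

Invert the EOQ relation Q*² = 2DS/H.
From Q* = √(2DS/H): H = 2DS / Q*² = 2 × 13,400 × 301 / 889.3² = 10.2001.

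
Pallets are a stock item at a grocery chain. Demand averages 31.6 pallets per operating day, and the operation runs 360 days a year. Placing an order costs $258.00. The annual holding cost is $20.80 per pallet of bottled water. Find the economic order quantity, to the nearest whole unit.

Q* ≈ 531 pallets

Annual demand D = 31.6 × 360 = 11,376.
EOQ = √(2DS / H) = √(2 × 11,376 × 258 / 20.8).
= √(5,870,016 / 20.8) = √282,212.3077 ≈ 531.237.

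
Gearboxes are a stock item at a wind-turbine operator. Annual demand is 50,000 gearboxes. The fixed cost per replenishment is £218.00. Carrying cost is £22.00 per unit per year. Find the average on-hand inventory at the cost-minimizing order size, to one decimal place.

Average inventory ≈ 497.7 gearboxes

EOQ = √(2DS/H) = √(2 × 50,000 × 218 / 22) ≈ 995.44.
Average inventory = Q*/2 ≈ 995.44 / 2 = 497.722.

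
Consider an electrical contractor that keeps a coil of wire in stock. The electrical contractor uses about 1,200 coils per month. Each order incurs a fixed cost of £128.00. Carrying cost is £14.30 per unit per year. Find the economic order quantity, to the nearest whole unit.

Q* ≈ 508 coils

Annual demand D = 1,200 × 12 = 14,400.
EOQ = √(2DS / H) = √(2 × 14,400 × 128 / 14.3).
= √(3,686,400 / 14.3) = √257,790.2098 ≈ 507.730.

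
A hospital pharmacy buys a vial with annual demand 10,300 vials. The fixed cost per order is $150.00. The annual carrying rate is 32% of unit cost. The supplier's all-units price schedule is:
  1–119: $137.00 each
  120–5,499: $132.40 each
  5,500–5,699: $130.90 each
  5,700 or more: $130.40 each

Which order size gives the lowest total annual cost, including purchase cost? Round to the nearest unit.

Holding cost per unit per year at price C is H = 0.32·C.
For each price level, check whether its EOQ is feasible; otherwise the best quantity at that price is the breakpoint.
Tier 1 ($137.00): EOQ = 265.5 exceeds tier's upper bound 119, so this tier is dominated.
EOQ at $132.40 = 270.1 (feasible in tier 2): TC = 10,300×$132.40 + (10,300/270.1)×150 + (270.1/2)×0.32×$132.40 = $1,375,161.90.
EOQ at $130.90 = 271.6 < 5500, so use break Q=5500: TC = 10,300×$130.90 + (10,300/5500.0)×150 + (5500.0/2)×0.32×$130.90 = $1,463,742.91.
EOQ at $130.40 = 272.1 < 5700, so use break Q=5700: TC = 10,300×$130.40 + (10,300/5700.0)×150 + (5700.0/2)×0.32×$130.40 = $1,462,315.85.
Lowest total cost is $1,375,161.90 at Q = 270.1.

Q* ≈ 270 vials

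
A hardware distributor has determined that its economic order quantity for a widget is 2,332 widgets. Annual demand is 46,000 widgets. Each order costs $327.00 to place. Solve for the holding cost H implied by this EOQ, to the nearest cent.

Invert the EOQ relation Q*² = 2DS/H.
From Q* = √(2DS/H): H = 2DS / Q*² = 2 × 46,000 × 327 / 2,332² = 5.5320.

H ≈ $5.53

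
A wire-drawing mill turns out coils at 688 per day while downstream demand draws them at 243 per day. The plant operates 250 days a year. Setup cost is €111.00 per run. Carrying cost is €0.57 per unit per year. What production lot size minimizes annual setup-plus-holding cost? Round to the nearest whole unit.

Annual demand D = 243 × 250 = 60,750.
Production build-up factor (1 − d/p) = 1 − 243/688 = 0.6468.
Q* = √(2DS / (H(1 − d/p))) = √(2 × 60,750 × 111 / (0.57 × 0.6468)).
= √(13,486,500 / 0.3687) ≈ 6048.204.

Q* ≈ 6,048 coils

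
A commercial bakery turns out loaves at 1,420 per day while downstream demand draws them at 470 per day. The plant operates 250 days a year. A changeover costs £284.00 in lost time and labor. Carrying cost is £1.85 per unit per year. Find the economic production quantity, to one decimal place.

Annual demand D = 470 × 250 = 117,500.
Production build-up factor (1 − d/p) = 1 − 470/1,420 = 0.6690.
Q* = √(2DS / (H(1 − d/p))) = √(2 × 117,500 × 284 / (1.85 × 0.6690)).
= √(66,740,000 / 1.2377) ≈ 7343.272.

Q* ≈ 7,343.3 loaves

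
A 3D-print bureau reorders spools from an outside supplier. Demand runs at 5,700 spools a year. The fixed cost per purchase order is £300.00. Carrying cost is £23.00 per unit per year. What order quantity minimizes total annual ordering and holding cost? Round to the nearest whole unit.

Q* ≈ 386 spools

EOQ = √(2DS / H) = √(2 × 5,700 × 300 / 23).
= √(3,420,000 / 23) = √148,695.6522 ≈ 385.611.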